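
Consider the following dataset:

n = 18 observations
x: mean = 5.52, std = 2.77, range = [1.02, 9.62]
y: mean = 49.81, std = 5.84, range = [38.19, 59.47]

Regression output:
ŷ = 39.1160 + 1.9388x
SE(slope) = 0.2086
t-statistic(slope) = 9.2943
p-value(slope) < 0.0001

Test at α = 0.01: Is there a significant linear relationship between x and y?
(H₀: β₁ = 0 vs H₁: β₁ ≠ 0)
p-value < 0.0001 < α = 0.01, so we reject H₀. The relationship is significant.

Hypothesis test for the slope coefficient:

H₀: β₁ = 0 (no linear relationship)
H₁: β₁ ≠ 0 (linear relationship exists)

Test statistic: t = β̂₁ / SE(β̂₁) = 1.9388 / 0.2086 = 9.2943

p < 0.0001: how often a slope estimate this far from 0 (in SE units) would arise by chance if β₁ were truly 0.

Decision rule: reject H₀ if p-value < α.
p-value < 0.0001 < α = 0.01 → reject H₀.

At α = 0.01 the data do provide convincing evidence of a nonzero slope.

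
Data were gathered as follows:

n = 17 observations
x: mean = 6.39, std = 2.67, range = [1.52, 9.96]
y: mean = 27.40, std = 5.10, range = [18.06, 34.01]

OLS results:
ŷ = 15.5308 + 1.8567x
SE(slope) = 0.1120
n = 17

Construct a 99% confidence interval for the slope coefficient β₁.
The 99% CI for β₁ is (1.5267, 2.1867)

Confidence interval for the slope:

The 99% CI for β₁ is: β̂₁ ± t*(α/2, n-2) × SE(β̂₁)

Step 1: Find critical t-value
- Confidence level = 0.99
- Degrees of freedom = n - 2 = 17 - 2 = 15
- t*(α/2, 15) = 2.9467

Step 2: Calculate margin of error
Margin = 2.9467 × 0.1120 = 0.3300

Step 3: Construct interval
CI = 1.8567 ± 0.3300
CI = (1.5267, 2.1867)

Interpretation: each one-unit increase in x is associated with a change in mean y of between 1.5267 and 2.1867, with 99% confidence.
The interval does not include 0, suggesting a significant linear relationship.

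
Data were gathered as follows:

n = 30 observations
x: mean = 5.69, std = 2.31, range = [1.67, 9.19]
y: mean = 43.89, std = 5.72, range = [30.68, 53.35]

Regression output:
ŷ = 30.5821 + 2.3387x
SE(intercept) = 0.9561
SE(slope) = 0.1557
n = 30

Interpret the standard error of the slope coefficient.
SE(β̂₁) = 0.1557 is the estimated standard deviation of the slope estimate across repeated samples; relative to β̂₁ = 2.3387 that is 6.7%, a precise estimate.

SE(β̂₁) = 0.1557 says: if we drew many samples of n = 30 from the same population and refit each time, the fitted slopes would scatter with a standard deviation of roughly 0.1557 around the true β₁.

Relative precision:
- SE / |β̂₁| = 0.1557 / 2.3387 = 6.7%
- Rule of thumb (under 20%: precise; 20% to under 50%: moderately precise; 50% or more: imprecise) → precise

Link to the t-test: t = β̂₁ / SE(β̂₁) = 2.3387 / 0.1557 = 15.0206, the statistic for H₀: β₁ = 0.

What drives SE(β̂₁): wider spread of x values → smaller SE; larger n (here n = 30) → smaller SE; more residual scatter → larger SE.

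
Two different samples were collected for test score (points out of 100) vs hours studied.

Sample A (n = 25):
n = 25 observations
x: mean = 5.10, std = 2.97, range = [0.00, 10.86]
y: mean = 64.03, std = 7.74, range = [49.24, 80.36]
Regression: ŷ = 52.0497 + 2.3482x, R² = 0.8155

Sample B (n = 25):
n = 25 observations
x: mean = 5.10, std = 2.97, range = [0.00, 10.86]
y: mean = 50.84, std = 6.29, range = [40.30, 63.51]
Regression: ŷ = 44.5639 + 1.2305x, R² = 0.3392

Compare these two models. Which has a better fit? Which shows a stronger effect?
Model A has the better fit (R² = 0.8155 vs 0.3392). Model A shows the stronger effect (|β₁| = 2.3482 vs 1.2305).

Model Comparison:

Goodness of fit (R²):
- Model A: R² = 0.8155 → 81.55% of variance in test score explained
- Model B: R² = 0.3392 → 33.92% of variance in test score explained
- 0.8155 > 0.3392 → Model A has the better fit

Which has the larger per-hour effect? (|β₁|)
- Model A: β₁ = 2.3482 → predicted test score rises 2.3482 points per additional hour of study time
- Model B: β₁ = 1.2305 → predicted test score rises 1.2305 points per additional hour of study time
- |2.3482| > |1.2305| → Model A shows the stronger marginal effect

Notes:
- R² measures how tightly points cluster around the line; β₁ measures how steep the line is — they answer different questions.
- The two samples could reflect different populations, time periods, or measurement quality.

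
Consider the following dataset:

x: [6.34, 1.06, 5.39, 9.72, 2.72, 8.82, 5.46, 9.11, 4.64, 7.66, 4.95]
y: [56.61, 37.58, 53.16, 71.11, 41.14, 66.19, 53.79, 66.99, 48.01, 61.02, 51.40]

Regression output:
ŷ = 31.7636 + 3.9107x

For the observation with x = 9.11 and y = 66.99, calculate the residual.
Residual = -0.4001

The residual is the difference between the actual value and the predicted value:

Residual = y - ŷ

Step 1: Calculate predicted value
ŷ = 31.7636 + 3.9107 × 9.11
ŷ = 67.3901

Step 2: Calculate residual
Residual = 66.99 - 67.3901
Residual = -0.4001

The residual is negative, so the observed y = 66.99 sits below the regression line (the line overestimates it by 0.4001).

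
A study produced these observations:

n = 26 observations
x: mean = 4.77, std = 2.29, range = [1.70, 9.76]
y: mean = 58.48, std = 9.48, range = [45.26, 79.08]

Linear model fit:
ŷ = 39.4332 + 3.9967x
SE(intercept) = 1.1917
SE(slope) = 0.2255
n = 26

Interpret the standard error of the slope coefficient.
SE(slope) = 0.2255 measures the uncertainty in the estimated slope. The coefficient is estimated precisely (SE/|β̂₁| = 5.6%).

What SE measures:
- The standard error quantifies the sampling variability of the coefficient estimate
- It is the estimated standard deviation of β̂₁ across hypothetical repeated samples of the same size
- Smaller SE → more precise estimate

Relative precision:
- SE / |β̂₁| = 0.2255 / 3.9967 = 5.6%
- Rule of thumb (under 20%: precise; 20% to under 50%: moderately precise; 50% or more: imprecise) → precise

Rough 95% range (±2 SE): 3.9967 ± 0.4510 → (3.5457, 4.4477).

What drives SE(β̂₁): larger n (here n = 26) → smaller SE.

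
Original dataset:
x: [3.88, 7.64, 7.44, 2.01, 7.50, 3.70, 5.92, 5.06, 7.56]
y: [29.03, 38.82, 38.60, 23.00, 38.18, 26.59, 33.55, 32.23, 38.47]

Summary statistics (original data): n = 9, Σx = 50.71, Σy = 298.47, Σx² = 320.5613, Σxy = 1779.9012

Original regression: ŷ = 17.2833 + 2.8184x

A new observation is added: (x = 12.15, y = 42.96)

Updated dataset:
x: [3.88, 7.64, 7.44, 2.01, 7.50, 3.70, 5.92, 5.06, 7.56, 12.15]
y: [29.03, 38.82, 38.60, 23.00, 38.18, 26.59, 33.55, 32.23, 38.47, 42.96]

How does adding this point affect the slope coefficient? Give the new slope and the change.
New slope β₁ = 2.1307 versus 2.8184 before: a change of -0.6877 (-24.4%).

The new point has HIGH LEVERAGE: x = 12.15 is far from the original mean x̄ = 50.71/9 ≈ 5.63 (original range [2.01, 7.64]).

Step 1: Update the sums with the new point (n goes from 9 to 10)
Σx  = 50.71 + 12.15 = 62.86
Σy  = 298.47 + 42.96 = 341.43
Σx² = 320.5613 + 12.15² = 320.5613 + 147.6225 = 468.1838
Σxy = 1779.9012 + 12.15×42.96 = 1779.9012 + 521.9640 = 2301.8652

Step 2: Recompute the slope with b₁ = (nΣxy − ΣxΣy) / (nΣx² − (Σx)²)
Numerator   = 10×2301.8652 − 62.86×341.43 = 23018.6520 − 21462.2898 = 1556.3622
Denominator = 10×468.1838 − 62.86² = 4681.8380 − 3951.3796 = 730.4584
b₁(new) = 1556.3622 / 730.4584 = 2.1307

(Same formula on the original sums: (9×1779.9012 − 50.71×298.47) / (9×320.5613 − 50.71²) = 883.6971 / 313.5476 = 2.8184, matching the given fit.)

Step 3: Change in slope
Δβ₁ = 2.1307 − 2.8184 = -0.6877
Relative change = -0.6877 / 2.8184 × 100% = -24.4%
→ the slope decreases when the point is added.

Because the point sits below the extension of the original line at a high-leverage x, it tilts the fit down.
In practice: check such a point for data-entry or measurement error; investigate whether it comes from the same population as the rest of the sample.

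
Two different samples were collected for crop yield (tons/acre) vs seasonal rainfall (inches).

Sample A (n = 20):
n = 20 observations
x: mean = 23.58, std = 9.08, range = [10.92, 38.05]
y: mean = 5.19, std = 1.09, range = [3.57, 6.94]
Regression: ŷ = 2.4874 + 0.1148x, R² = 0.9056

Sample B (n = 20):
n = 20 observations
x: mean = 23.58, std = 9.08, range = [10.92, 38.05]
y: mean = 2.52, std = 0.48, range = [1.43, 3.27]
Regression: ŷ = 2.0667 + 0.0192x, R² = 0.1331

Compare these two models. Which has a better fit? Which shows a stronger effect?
Model A has the better fit (R² = 0.9056 vs 0.1331). Model A shows the stronger effect (|β₁| = 0.1148 vs 0.0192).

Model Comparison:

Fit — compare R²:
- Model A: R² = 0.9056 → 90.56% of variance in crop yield explained
- Model B: R² = 0.1331 → 13.31% of variance in crop yield explained
- 0.9056 > 0.1331 → Model A has the better fit

Effect size (slope magnitude):
- Model A: β₁ = 0.1148 → predicted crop yield rises 0.1148 tons/acre per additional inch of rainfall
- Model B: β₁ = 0.0192 → predicted crop yield rises 0.0192 tons/acre per additional inch of rainfall
- |0.1148| > |0.0192| → Model A shows the stronger marginal effect

Notes:
- A better fit (higher R²) doesn't necessarily mean a more important relationship.
- R² measures how tightly points cluster around the line; β₁ measures how steep the line is — they answer different questions.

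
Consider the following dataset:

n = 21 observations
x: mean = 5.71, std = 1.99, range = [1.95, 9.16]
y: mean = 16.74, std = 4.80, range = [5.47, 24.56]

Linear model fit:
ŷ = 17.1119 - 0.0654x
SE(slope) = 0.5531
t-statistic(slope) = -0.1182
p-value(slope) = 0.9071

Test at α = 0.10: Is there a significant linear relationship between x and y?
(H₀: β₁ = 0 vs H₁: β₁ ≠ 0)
Since p-value = 0.9071 ≥ α = 0.10, fail to reject H₀ — the slope is not significantly different from 0.

Hypothesis test for the slope coefficient:

H₀: β₁ = 0 (no linear relationship)
H₁: β₁ ≠ 0 (linear relationship exists)

Test statistic: t = β̂₁ / SE(β̂₁) = -0.0654 / 0.5531 = -0.1182

With df = 19, the two-sided p-value for |t| = 0.1182 is 0.9071.

Decision rule: reject H₀ if p-value < α.
p-value = 0.9071 ≥ α = 0.10 → fail to reject H₀.

Conclusion: the linear association between x and y is not significant at the 10% level.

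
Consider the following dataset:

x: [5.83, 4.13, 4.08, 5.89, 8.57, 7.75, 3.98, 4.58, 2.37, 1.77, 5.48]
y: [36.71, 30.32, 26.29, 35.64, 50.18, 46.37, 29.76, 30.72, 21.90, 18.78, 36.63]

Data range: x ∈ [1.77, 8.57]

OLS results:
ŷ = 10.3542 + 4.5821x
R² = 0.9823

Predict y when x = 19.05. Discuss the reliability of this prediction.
ŷ = 97.6432, but this is extrapolation (above the data range [1.77, 8.57]) and may be unreliable.

Prediction calculation:
ŷ = 10.3542 + 4.5821 × 19.05
ŷ = 97.6432

Reliability:
- Data range: x ∈ [1.77, 8.57]
- Prediction point: x = 19.05 is 10.48 units above the observed range → this is EXTRAPOLATION, not interpolation

Why that matters here:
- Real relationships often flatten, saturate, or turn nonlinear at extremes
- The standard error of prediction grows with (x − x̄)², and x = 19.05 is far from x̄ = 4.95

The R² = 0.9823 only validates the fit within [1.77, 8.57]; treat ŷ = 97.6432 with caution.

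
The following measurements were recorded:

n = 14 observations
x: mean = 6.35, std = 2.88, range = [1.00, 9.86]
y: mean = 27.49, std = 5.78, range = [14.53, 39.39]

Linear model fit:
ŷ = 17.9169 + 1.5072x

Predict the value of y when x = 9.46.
ŷ = 32.1750

x = 9.46 lies inside the observed range [1.00, 9.86], so the fitted equation applies directly:

ŷ = 17.9169 + 1.5072 × 9.46
ŷ = 17.9169 + 14.2581
ŷ = 32.1750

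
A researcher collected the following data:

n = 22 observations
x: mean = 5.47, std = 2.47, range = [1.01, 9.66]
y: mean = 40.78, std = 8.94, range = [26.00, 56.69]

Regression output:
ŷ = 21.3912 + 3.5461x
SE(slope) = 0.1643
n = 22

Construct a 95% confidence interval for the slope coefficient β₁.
The 95% CI for β₁ is (3.2034, 3.8888)

Confidence interval for the slope:

The 95% CI for β₁ is: β̂₁ ± t*(α/2, n-2) × SE(β̂₁)

Step 1: Find critical t-value
- Confidence level = 0.95
- Degrees of freedom = n - 2 = 22 - 2 = 20
- t*(α/2, 20) = 2.0860

Step 2: Calculate margin of error
Margin = 2.0860 × 0.1643 = 0.3427

Step 3: Construct interval
CI = 3.5461 ± 0.3427
CI = (3.2034, 3.8888)

Interpretation: intervals built this way capture the true β₁ in 95% of repeated samples; here the plausible range for the per-unit effect of x on y is 3.2034 to 3.8888.
Both endpoints are positive, so the data support a genuinely positive slope at this confidence level.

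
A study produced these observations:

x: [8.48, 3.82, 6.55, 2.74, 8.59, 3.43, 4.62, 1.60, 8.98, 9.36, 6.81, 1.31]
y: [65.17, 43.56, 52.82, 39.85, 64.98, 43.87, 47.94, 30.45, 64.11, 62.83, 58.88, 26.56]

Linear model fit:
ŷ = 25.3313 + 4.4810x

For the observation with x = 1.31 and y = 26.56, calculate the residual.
Residual = -4.6414

The residual is the difference between the actual value and the predicted value:

Residual = y - ŷ

Step 1: Calculate predicted value
ŷ = 25.3313 + 4.4810 × 1.31
ŷ = 31.2014

Step 2: Calculate residual
Residual = 26.56 - 31.2014
Residual = -4.6414

The residual is negative, so the observed y = 26.56 sits below the regression line (the line overestimates it by 4.6414).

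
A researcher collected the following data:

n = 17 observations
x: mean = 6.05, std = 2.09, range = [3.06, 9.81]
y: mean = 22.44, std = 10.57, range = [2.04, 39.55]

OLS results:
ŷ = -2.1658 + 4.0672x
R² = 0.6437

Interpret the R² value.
The model explains 64.37% of the variance in y (R² = 0.6437), leaving 35.63% unexplained; the fit is moderate.

The coefficient of determination R² is the fraction of the total variation in y that the fitted line accounts for.

Here R² = 0.6437:
- Explained: 64.37% of the variation in y
- Unexplained (residual): 100% − 64.37% = 35.63%
- Rule of thumb (below 0.3 weak; 0.3 to below 0.7 moderate; 0.7 and above strong) → moderate

Note: R² never decreases when predictors are added, so it should not be used alone to compare models of different size.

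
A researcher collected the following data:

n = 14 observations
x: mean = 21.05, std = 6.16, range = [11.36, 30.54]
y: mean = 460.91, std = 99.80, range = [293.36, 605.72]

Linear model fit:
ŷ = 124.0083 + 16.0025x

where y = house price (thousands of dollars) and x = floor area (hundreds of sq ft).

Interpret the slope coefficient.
For each additional hundred sq ft of floor area, predicted house price increases by approximately 16.0025 thousand dollars.

The slope β₁ = 16.0025 gives the rate at which the fitted house price changes with floor area.

Interpretation:
- Floor area up by 1 hundred sq ft → predicted house price increases by 16.0025 thousand dollars
- This is a linear approximation: the same per-unit change is assumed across the whole observed x range
- The slope describes association in these data, not necessarily a causal effect

(β₀ = 124.0083 is the fitted value at x = 0 and is not part of the slope interpretation.)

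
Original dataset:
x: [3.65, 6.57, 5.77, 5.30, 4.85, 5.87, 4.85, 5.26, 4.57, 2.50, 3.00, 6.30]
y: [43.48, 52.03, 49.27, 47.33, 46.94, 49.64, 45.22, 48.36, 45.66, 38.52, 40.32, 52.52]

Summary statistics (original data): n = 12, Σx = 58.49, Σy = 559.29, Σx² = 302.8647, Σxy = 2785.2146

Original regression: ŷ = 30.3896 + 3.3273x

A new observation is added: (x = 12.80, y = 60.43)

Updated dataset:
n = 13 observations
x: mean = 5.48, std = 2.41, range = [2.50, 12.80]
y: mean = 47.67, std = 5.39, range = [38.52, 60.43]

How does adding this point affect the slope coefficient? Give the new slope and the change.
Adding the point moves β₁ from 3.3273 to 2.1155, i.e. it decreases by 1.2118 (-36.4%).

The new point has HIGH LEVERAGE: x = 12.80 is far from the original mean x̄ = 58.49/12 ≈ 4.87 (original range [2.50, 6.57]).

Step 1: Update the sums with the new point (n goes from 12 to 13)
Σx  = 58.49 + 12.80 = 71.29
Σy  = 559.29 + 60.43 = 619.72
Σx² = 302.8647 + 12.80² = 302.8647 + 163.8400 = 466.7047
Σxy = 2785.2146 + 12.80×60.43 = 2785.2146 + 773.5040 = 3558.7186

Step 2: Recompute the slope with b₁ = (nΣxy − ΣxΣy) / (nΣx² − (Σx)²)
Numerator   = 13×3558.7186 − 71.29×619.72 = 46263.3418 − 44179.8388 = 2083.5030
Denominator = 13×466.7047 − 71.29² = 6067.1611 − 5082.2641 = 984.8970
b₁(new) = 2083.5030 / 984.8970 = 2.1155

(Same formula on the original sums: (12×2785.2146 − 58.49×559.29) / (12×302.8647 − 58.49²) = 709.7031 / 213.2963 = 3.3273, matching the given fit.)

Step 3: Change in slope
Δβ₁ = 2.1155 − 3.3273 = -1.2118
Relative change = -1.2118 / 3.3273 × 100% = -36.4%
→ the slope decreases when the point is added.

Because the point sits below the extension of the original line at a high-leverage x, it tilts the fit down.
In practice: examine leverage (hᵢ) and Cook's distance rather than deleting it automatically.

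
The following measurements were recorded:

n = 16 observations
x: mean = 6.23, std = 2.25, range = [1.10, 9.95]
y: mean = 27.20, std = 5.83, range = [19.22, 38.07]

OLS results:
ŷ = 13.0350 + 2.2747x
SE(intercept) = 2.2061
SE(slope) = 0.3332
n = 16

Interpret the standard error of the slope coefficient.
SE(β̂₁) = 0.3332 is the estimated standard deviation of the slope estimate across repeated samples; relative to β̂₁ = 2.2747 that is 14.6%, a precise estimate.

What SE measures:
- The standard error quantifies the sampling variability of the coefficient estimate
- It is the estimated standard deviation of β̂₁ across hypothetical repeated samples of the same size
- Smaller SE → more precise estimate

Relative precision:
- SE / |β̂₁| = 0.3332 / 2.2747 = 14.6%
- Rule of thumb (under 20%: precise; 20% to under 50%: moderately precise; 50% or more: imprecise) → precise

Link to the t-test: t = β̂₁ / SE(β̂₁) = 2.2747 / 0.3332 = 6.8268, the statistic for H₀: β₁ = 0.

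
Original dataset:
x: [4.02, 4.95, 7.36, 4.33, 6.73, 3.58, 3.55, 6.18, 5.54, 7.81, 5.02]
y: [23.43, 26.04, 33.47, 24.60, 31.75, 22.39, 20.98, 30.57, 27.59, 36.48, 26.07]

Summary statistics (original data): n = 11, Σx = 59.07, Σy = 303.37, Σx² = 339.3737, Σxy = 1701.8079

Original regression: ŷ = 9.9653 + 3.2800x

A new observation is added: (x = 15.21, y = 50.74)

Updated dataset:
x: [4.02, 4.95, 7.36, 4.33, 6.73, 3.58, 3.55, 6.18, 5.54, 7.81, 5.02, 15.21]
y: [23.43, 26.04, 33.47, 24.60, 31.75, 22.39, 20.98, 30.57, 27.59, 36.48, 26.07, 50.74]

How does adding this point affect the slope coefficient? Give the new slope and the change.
New slope β₁ = 2.5389 versus 3.2800 before: a change of -0.7411 (-22.6%).

The new point has HIGH LEVERAGE: x = 15.21 is far from the original mean x̄ = 59.07/11 ≈ 5.37 (original range [3.55, 7.81]).

Step 1: Update the sums with the new point (n goes from 11 to 12)
Σx  = 59.07 + 15.21 = 74.28
Σy  = 303.37 + 50.74 = 354.11
Σx² = 339.3737 + 15.21² = 339.3737 + 231.3441 = 570.7178
Σxy = 1701.8079 + 15.21×50.74 = 1701.8079 + 771.7554 = 2473.5633

Step 2: Recompute the slope with b₁ = (nΣxy − ΣxΣy) / (nΣx² − (Σx)²)
Numerator   = 12×2473.5633 − 74.28×354.11 = 29682.7596 − 26303.2908 = 3379.4688
Denominator = 12×570.7178 − 74.28² = 6848.6136 − 5517.5184 = 1331.0952
b₁(new) = 3379.4688 / 1331.0952 = 2.5389

(Same formula on the original sums: (11×1701.8079 − 59.07×303.37) / (11×339.3737 − 59.07²) = 799.8210 / 243.8458 = 3.2800, matching the given fit.)

Step 3: Change in slope
Δβ₁ = 2.5389 − 3.2800 = -0.7411
Relative change = -0.7411 / 3.2800 × 100% = -22.6%
→ the slope decreases when the point is added.

A high-leverage point only changes the slope if it is off the original line; here y = 50.74 is below the original trend, so the slope decreases.
In practice: investigate whether it comes from the same population as the rest of the sample; examine leverage (hᵢ) and Cook's distance rather than deleting it automatically.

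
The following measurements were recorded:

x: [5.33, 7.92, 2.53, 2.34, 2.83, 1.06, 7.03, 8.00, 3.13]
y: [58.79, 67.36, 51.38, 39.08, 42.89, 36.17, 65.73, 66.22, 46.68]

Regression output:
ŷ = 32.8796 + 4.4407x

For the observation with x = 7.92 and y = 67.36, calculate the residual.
Residual = -0.6899

The residual is the difference between the actual value and the predicted value:

Residual = y - ŷ

Step 1: Calculate predicted value
ŷ = 32.8796 + 4.4407 × 7.92
ŷ = 68.0499

Step 2: Calculate residual
Residual = 67.36 - 68.0499
Residual = -0.6899

Sign check: y < ŷ, so the point is below the line and the fit overestimates here.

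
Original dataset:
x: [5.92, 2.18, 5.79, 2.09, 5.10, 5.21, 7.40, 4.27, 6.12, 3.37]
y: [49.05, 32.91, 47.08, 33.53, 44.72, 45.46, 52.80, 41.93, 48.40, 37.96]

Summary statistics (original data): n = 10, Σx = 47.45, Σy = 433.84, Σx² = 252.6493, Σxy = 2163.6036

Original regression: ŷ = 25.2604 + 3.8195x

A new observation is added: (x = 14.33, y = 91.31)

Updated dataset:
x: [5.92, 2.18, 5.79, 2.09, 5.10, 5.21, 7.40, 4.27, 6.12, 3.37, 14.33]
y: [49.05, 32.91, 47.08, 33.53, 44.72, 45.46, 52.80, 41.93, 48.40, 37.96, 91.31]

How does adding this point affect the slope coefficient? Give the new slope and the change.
New slope β₁ = 4.7077 versus 3.8195 before: a change of +0.8882 (+23.3%).

x = 14.33 lies well outside the original x-range [2.09, 7.40] (x̄ ≈ 4.75), so this observation has high leverage and can move the slope substantially.

Step 1: Update the sums with the new point (n goes from 10 to 11)
Σx  = 47.45 + 14.33 = 61.78
Σy  = 433.84 + 91.31 = 525.15
Σx² = 252.6493 + 14.33² = 252.6493 + 205.3489 = 457.9982
Σxy = 2163.6036 + 14.33×91.31 = 2163.6036 + 1308.4723 = 3472.0759

Step 2: Recompute the slope with b₁ = (nΣxy − ΣxΣy) / (nΣx² − (Σx)²)
Numerator   = 11×3472.0759 − 61.78×525.15 = 38192.8349 − 32443.7670 = 5749.0679
Denominator = 11×457.9982 − 61.78² = 5037.9802 − 3816.7684 = 1221.2118
b₁(new) = 5749.0679 / 1221.2118 = 4.7077

(Same formula on the original sums: (10×2163.6036 − 47.45×433.84) / (10×252.6493 − 47.45²) = 1050.3280 / 274.9905 = 3.8195, matching the given fit.)

Step 3: Change in slope
Δβ₁ = 4.7077 − 3.8195 = +0.8882
Relative change = +0.8882 / 3.8195 × 100% = +23.3%
→ the slope increases when the point is added.

A high-leverage point only changes the slope if it is off the original line; here y = 91.31 is above the original trend, so the slope increases.
In practice: refit with and without it and report both if conclusions differ; examine leverage (hᵢ) and Cook's distance rather than deleting it automatically.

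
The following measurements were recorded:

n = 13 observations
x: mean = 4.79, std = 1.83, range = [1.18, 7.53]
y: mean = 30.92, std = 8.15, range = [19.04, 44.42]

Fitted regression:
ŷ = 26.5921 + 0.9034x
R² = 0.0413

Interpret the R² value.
R² = 0.0413 means 4.13% of the variation in y is explained by the linear relationship with x. This indicates a weak fit.

The coefficient of determination R² is the fraction of the total variation in y that the fitted line accounts for.

Here R² = 0.0413:
- Explained: 4.13% of the variation in y
- Unexplained (residual): 100% − 4.13% = 95.87%
- Rule of thumb (below 0.3 weak; 0.3 to below 0.7 moderate; 0.7 and above strong) → weak

Equivalently, for simple linear regression R² = r², so |r| = √0.0413 ≈ 0.2032.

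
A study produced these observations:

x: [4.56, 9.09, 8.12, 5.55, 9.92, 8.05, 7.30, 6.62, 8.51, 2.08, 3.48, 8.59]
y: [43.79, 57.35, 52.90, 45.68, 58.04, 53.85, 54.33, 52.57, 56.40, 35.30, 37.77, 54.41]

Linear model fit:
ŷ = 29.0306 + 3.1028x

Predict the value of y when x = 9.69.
ŷ = 59.0967

x = 9.69 lies inside the observed range [2.08, 9.92], so the fitted equation applies directly:

ŷ = 29.0306 + 3.1028 × 9.69
ŷ = 29.0306 + 30.0661
ŷ = 59.0967

This is a point prediction; actual observations scatter around it by roughly the residual standard deviation.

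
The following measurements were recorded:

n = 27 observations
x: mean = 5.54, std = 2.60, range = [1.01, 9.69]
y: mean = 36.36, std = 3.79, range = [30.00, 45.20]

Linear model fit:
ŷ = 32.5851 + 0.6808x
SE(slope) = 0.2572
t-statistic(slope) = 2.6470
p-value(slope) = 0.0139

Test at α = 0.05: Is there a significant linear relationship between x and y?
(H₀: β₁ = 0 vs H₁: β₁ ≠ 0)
Reject H₀: p-value = 0.0139 < α = 0.05. The linear relationship is significant at the 5% level.

Hypothesis test for the slope coefficient:

H₀: β₁ = 0 (no linear relationship)
H₁: β₁ ≠ 0 (linear relationship exists)

Test statistic: t = β̂₁ / SE(β̂₁) = 0.6808 / 0.2572 = 2.6470

p = 0.0139: how often a slope estimate this far from 0 (in SE units) would arise by chance if β₁ were truly 0.

Decision rule: reject H₀ if p-value < α.
p-value = 0.0139 < α = 0.05 → reject H₀.

At α = 0.05 the data do provide convincing evidence of a nonzero slope.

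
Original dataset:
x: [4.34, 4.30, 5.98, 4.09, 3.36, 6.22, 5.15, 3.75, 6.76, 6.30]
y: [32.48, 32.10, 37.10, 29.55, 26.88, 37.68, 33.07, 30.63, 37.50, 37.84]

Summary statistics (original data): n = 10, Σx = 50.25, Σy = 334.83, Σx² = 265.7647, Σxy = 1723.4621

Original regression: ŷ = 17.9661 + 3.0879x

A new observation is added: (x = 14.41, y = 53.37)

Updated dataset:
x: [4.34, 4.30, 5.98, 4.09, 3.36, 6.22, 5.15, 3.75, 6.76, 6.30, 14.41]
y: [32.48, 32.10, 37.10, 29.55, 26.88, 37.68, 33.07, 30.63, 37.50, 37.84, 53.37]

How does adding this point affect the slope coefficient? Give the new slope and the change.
Adding the point moves β₁ from 3.0879 to 2.2567, i.e. it decreases by 0.8312 (-26.9%).

x = 14.41 lies well outside the original x-range [3.36, 6.76] (x̄ ≈ 5.03), so this observation has high leverage and can move the slope substantially.

Step 1: Update the sums with the new point (n goes from 10 to 11)
Σx  = 50.25 + 14.41 = 64.66
Σy  = 334.83 + 53.37 = 388.20
Σx² = 265.7647 + 14.41² = 265.7647 + 207.6481 = 473.4128
Σxy = 1723.4621 + 14.41×53.37 = 1723.4621 + 769.0617 = 2492.5238

Step 2: Recompute the slope with b₁ = (nΣxy − ΣxΣy) / (nΣx² − (Σx)²)
Numerator   = 11×2492.5238 − 64.66×388.20 = 27417.7618 − 25101.0120 = 2316.7498
Denominator = 11×473.4128 − 64.66² = 5207.5408 − 4180.9156 = 1026.6252
b₁(new) = 2316.7498 / 1026.6252 = 2.2567

(Same formula on the original sums: (10×1723.4621 − 50.25×334.83) / (10×265.7647 − 50.25²) = 409.4135 / 132.5845 = 3.0879, matching the given fit.)

Step 3: Change in slope
Δβ₁ = 2.2567 − 3.0879 = -0.8312
Relative change = -0.8312 / 3.0879 × 100% = -26.9%
→ the slope decreases when the point is added.

Because the point sits below the extension of the original line at a high-leverage x, it tilts the fit down.
In practice: investigate whether it comes from the same population as the rest of the sample; examine leverage (hᵢ) and Cook's distance rather than deleting it automatically.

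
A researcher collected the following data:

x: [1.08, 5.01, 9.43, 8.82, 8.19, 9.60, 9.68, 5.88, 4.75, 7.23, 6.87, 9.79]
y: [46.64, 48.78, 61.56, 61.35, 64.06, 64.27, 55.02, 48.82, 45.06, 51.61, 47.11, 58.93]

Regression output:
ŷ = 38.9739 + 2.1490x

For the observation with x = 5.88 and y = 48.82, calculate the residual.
Residual = -2.7900

The residual is the difference between the actual value and the predicted value:

Residual = y - ŷ

Step 1: Calculate predicted value
ŷ = 38.9739 + 2.1490 × 5.88
ŷ = 51.6100

Step 2: Calculate residual
Residual = 48.82 - 51.6100
Residual = -2.7900

Interpretation: the model overestimates the actual value by 2.7900 at this point (negative residual → observation lies below the fitted line).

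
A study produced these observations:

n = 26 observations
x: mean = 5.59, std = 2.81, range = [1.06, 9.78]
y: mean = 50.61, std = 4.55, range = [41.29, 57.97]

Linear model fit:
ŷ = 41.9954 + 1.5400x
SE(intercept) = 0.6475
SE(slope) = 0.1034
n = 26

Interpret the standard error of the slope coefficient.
The slope 1.5400 is pinned down to within about ±0.1034 (one SE) by these data — relative uncertainty 6.7%, i.e. precise.

SE(β̂₁) = 0.1034 says: if we drew many samples of n = 26 from the same population and refit each time, the fitted slopes would scatter with a standard deviation of roughly 0.1034 around the true β₁.

Relative precision:
- SE / |β̂₁| = 0.1034 / 1.5400 = 6.7%
- Rule of thumb (under 20%: precise; 20% to under 50%: moderately precise; 50% or more: imprecise) → precise

Link to the t-test: t = β̂₁ / SE(β̂₁) = 1.5400 / 0.1034 = 14.8936, the statistic for H₀: β₁ = 0.

What drives SE(β̂₁): more residual scatter → larger SE.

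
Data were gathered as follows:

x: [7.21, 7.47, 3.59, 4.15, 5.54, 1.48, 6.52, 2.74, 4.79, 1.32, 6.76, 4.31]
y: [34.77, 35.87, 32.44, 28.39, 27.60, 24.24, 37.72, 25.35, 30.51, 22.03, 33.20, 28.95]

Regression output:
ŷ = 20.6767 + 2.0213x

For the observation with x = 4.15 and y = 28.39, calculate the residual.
Residual = -0.6751

The residual is the difference between the actual value and the predicted value:

Residual = y - ŷ

Step 1: Calculate predicted value
ŷ = 20.6767 + 2.0213 × 4.15
ŷ = 29.0651

Step 2: Calculate residual
Residual = 28.39 - 29.0651
Residual = -0.6751

Sign check: y < ŷ, so the point is below the line and the fit overestimates here.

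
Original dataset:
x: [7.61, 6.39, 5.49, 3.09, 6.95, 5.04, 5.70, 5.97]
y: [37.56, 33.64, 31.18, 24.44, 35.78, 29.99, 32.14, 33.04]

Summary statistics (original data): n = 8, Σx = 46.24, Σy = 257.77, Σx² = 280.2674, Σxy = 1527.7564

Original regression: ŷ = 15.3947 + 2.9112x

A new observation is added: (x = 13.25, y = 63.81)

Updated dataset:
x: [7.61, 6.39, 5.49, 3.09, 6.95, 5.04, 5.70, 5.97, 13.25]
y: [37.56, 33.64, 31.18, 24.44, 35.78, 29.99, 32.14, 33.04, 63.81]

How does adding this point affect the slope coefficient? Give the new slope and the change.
Adding the point moves β₁ from 2.9112 to 3.9551, i.e. it increases by 1.0439 (+35.9%).

x = 13.25 lies well outside the original x-range [3.09, 7.61] (x̄ ≈ 5.78), so this observation has high leverage and can move the slope substantially.

Step 1: Update the sums with the new point (n goes from 8 to 9)
Σx  = 46.24 + 13.25 = 59.49
Σy  = 257.77 + 63.81 = 321.58
Σx² = 280.2674 + 13.25² = 280.2674 + 175.5625 = 455.8299
Σxy = 1527.7564 + 13.25×63.81 = 1527.7564 + 845.4825 = 2373.2389

Step 2: Recompute the slope with b₁ = (nΣxy − ΣxΣy) / (nΣx² − (Σx)²)
Numerator   = 9×2373.2389 − 59.49×321.58 = 21359.1501 − 19130.7942 = 2228.3559
Denominator = 9×455.8299 − 59.49² = 4102.4691 − 3539.0601 = 563.4090
b₁(new) = 2228.3559 / 563.4090 = 3.9551

(Same formula on the original sums: (8×1527.7564 − 46.24×257.77) / (8×280.2674 − 46.24²) = 302.7664 / 104.0016 = 2.9112, matching the given fit.)

Step 3: Change in slope
Δβ₁ = 3.9551 − 2.9112 = +1.0439
Relative change = +1.0439 / 2.9112 × 100% = +35.9%
→ the slope increases when the point is added.

A high-leverage point only changes the slope if it is off the original line; here y = 63.81 is above the original trend, so the slope increases.
In practice: investigate whether it comes from the same population as the rest of the sample; refit with and without it and report both if conclusions differ.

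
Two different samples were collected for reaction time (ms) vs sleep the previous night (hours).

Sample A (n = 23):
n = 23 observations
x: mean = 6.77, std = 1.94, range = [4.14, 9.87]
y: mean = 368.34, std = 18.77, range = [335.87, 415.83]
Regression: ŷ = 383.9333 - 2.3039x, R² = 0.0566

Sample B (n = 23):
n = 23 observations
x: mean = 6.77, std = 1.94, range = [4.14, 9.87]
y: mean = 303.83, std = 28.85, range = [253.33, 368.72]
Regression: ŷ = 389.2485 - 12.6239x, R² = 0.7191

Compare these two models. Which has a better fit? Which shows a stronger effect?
Model B has the better fit (R² = 0.7191 vs 0.0566). Model B shows the stronger effect (|β₁| = 12.6239 vs 2.3039).

Model Comparison:

Goodness of fit (R²):
- Model A: R² = 0.0566 → 5.66% of variance in reaction time explained
- Model B: R² = 0.7191 → 71.91% of variance in reaction time explained
- 0.7191 > 0.0566 → Model B has the better fit

Effect size (slope magnitude):
- Model A: β₁ = -2.3039 → predicted reaction time falls 2.3039 ms per additional hour of sleep
- Model B: β₁ = -12.6239 → predicted reaction time falls 12.6239 ms per additional hour of sleep
- |-2.3039| < |-12.6239| → Model B shows the stronger marginal effect

Notes:
- A steeper slope doesn't make a better model if the scatter around the line is large.
- The two samples could reflect different populations, time periods, or measurement quality.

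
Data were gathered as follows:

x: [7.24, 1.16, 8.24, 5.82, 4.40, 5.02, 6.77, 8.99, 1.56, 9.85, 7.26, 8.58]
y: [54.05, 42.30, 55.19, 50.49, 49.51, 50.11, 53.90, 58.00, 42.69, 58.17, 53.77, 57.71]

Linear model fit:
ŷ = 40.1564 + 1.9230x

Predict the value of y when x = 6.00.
ŷ = 51.6944

Plug x = 6.00 into the fitted line:

ŷ = 40.1564 + 1.9230 × 6.00
ŷ = 40.1564 + 11.5380
ŷ = 51.6944

This is the fitted mean response at that x — an individual observation would come with a wider prediction interval.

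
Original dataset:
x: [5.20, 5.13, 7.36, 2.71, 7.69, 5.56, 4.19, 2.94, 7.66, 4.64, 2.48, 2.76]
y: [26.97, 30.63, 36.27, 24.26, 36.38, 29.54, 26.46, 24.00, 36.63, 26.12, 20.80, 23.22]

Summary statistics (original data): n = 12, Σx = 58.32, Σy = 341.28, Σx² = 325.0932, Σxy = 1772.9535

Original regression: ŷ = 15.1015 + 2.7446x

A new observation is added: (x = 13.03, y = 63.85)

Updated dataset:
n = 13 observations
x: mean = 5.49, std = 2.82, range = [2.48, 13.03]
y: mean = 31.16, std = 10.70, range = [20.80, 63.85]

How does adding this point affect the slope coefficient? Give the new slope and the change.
New slope β₁ = 3.6929 versus 2.7446 before: a change of +0.9483 (+34.6%).

x = 13.03 lies well outside the original x-range [2.48, 7.69] (x̄ ≈ 4.86), so this observation has high leverage and can move the slope substantially.

Step 1: Update the sums with the new point (n goes from 12 to 13)
Σx  = 58.32 + 13.03 = 71.35
Σy  = 341.28 + 63.85 = 405.13
Σx² = 325.0932 + 13.03² = 325.0932 + 169.7809 = 494.8741
Σxy = 1772.9535 + 13.03×63.85 = 1772.9535 + 831.9655 = 2604.9190

Step 2: Recompute the slope with b₁ = (nΣxy − ΣxΣy) / (nΣx² − (Σx)²)
Numerator   = 13×2604.9190 − 71.35×405.13 = 33863.9470 − 28906.0255 = 4957.9215
Denominator = 13×494.8741 − 71.35² = 6433.3633 − 5090.8225 = 1342.5408
b₁(new) = 4957.9215 / 1342.5408 = 3.6929

(Same formula on the original sums: (12×1772.9535 − 58.32×341.28) / (12×325.0932 − 58.32²) = 1371.9924 / 499.8960 = 2.7446, matching the given fit.)

Step 3: Change in slope
Δβ₁ = 3.6929 − 2.7446 = +0.9483
Relative change = +0.9483 / 2.7446 × 100% = +34.6%
→ the slope increases when the point is added.

A high-leverage point only changes the slope if it is off the original line; here y = 63.85 is above the original trend, so the slope increases.
In practice: check such a point for data-entry or measurement error.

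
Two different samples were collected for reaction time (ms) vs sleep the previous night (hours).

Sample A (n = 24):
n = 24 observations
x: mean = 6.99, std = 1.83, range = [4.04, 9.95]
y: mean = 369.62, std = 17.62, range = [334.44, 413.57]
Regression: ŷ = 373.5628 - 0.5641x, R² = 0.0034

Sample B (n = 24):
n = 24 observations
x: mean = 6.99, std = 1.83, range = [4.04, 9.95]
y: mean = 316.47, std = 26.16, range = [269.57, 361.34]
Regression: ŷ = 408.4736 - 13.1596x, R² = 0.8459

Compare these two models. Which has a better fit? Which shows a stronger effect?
Model B has the better fit (R² = 0.8459 vs 0.0034). Model B shows the stronger effect (|β₁| = 13.1596 vs 0.5641).

Model Comparison:

Goodness of fit (R²):
- Model A: R² = 0.0034 → 0.34% of variance in reaction time explained
- Model B: R² = 0.8459 → 84.59% of variance in reaction time explained
- 0.8459 > 0.0034 → Model B has the better fit

Which has the larger per-hour effect? (|β₁|)
- Model A: β₁ = -0.5641 → predicted reaction time falls 0.5641 ms per additional hour of sleep
- Model B: β₁ = -13.1596 → predicted reaction time falls 13.1596 ms per additional hour of sleep
- |-0.5641| < |-13.1596| → Model B shows the stronger marginal effect

Note: R² measures how tightly points cluster around the line; β₁ measures how steep the line is — they answer different questions.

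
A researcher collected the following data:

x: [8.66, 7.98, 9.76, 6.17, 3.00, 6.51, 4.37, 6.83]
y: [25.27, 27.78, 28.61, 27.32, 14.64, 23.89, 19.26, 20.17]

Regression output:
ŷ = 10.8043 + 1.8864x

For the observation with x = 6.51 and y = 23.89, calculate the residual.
Residual = 0.8052

The residual is the difference between the actual value and the predicted value:

Residual = y - ŷ

Step 1: Calculate predicted value
ŷ = 10.8043 + 1.8864 × 6.51
ŷ = 23.0848

Step 2: Calculate residual
Residual = 23.89 - 23.0848
Residual = 0.8052

Interpretation: the model underestimates the actual value by 0.8052 at this point (positive residual → observation lies above the fitted line).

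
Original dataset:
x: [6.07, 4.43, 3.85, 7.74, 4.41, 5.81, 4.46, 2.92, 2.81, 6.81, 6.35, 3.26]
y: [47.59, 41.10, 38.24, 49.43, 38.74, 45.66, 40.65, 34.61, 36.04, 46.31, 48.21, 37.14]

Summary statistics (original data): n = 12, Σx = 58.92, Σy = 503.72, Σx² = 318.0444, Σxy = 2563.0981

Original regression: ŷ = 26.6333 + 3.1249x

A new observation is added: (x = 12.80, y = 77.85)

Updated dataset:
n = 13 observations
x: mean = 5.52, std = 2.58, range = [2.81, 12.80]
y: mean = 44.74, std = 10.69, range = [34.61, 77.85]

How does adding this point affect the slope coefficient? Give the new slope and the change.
Adding the point moves β₁ from 3.1249 to 4.0726, i.e. it increases by 0.9477 (+30.3%).

The new point has HIGH LEVERAGE: x = 12.80 is far from the original mean x̄ = 58.92/12 ≈ 4.91 (original range [2.81, 7.74]).

Step 1: Update the sums with the new point (n goes from 12 to 13)
Σx  = 58.92 + 12.80 = 71.72
Σy  = 503.72 + 77.85 = 581.57
Σx² = 318.0444 + 12.80² = 318.0444 + 163.8400 = 481.8844
Σxy = 2563.0981 + 12.80×77.85 = 2563.0981 + 996.4800 = 3559.5781

Step 2: Recompute the slope with b₁ = (nΣxy − ΣxΣy) / (nΣx² − (Σx)²)
Numerator   = 13×3559.5781 − 71.72×581.57 = 46274.5153 − 41710.2004 = 4564.3149
Denominator = 13×481.8844 − 71.72² = 6264.4972 − 5143.7584 = 1120.7388
b₁(new) = 4564.3149 / 1120.7388 = 4.0726

(Same formula on the original sums: (12×2563.0981 − 58.92×503.72) / (12×318.0444 − 58.92²) = 1077.9948 / 344.9664 = 3.1249, matching the given fit.)

Step 3: Change in slope
Δβ₁ = 4.0726 − 3.1249 = +0.9477
Relative change = +0.9477 / 3.1249 × 100% = +30.3%
→ the slope increases when the point is added.

Because the point sits above the extension of the original line at a high-leverage x, it tilts the fit up.
In practice: check such a point for data-entry or measurement error.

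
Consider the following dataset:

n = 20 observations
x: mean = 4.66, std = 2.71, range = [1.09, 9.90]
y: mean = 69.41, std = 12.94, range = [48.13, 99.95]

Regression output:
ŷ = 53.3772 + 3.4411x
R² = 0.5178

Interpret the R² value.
The model explains 51.78% of the variance in y (R² = 0.5178), leaving 48.22% unexplained; the fit is moderate.

R² = 1 − SS_res/SS_tot compares the residual scatter to the total scatter of y about its mean.

Here R² = 0.5178:
- Explained: 51.78% of the variation in y
- Unexplained (residual): 100% − 51.78% = 48.22%
- Rule of thumb (below 0.3 weak; 0.3 to below 0.7 moderate; 0.7 and above strong) → moderate

Note: R² says nothing about causation, and a high R² does not by itself mean the linear form is appropriate — check the residuals.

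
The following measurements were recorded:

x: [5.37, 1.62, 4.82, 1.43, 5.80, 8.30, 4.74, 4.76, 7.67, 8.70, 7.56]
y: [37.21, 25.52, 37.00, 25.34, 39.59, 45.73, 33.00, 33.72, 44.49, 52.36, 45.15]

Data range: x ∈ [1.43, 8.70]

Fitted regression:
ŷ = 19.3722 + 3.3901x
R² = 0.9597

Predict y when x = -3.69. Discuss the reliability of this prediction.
The equation gives ŷ = 6.8627; however x = -3.69 is 5.12 units below the observed range, so this extrapolated value should not be trusted.

Prediction calculation:
ŷ = 19.3722 + 3.3901 × (-3.69)
ŷ = 6.8627

Reliability:
- Data range: x ∈ [1.43, 8.70]
- Prediction point: x = -3.69 is 5.12 units below the observed range → this is EXTRAPOLATION, not interpolation

Why that matters here:
- R² describes fit only over the sampled x values; it says nothing about behaviour beyond them
- The standard error of prediction grows with (x − x̄)², and x = -3.69 is far from x̄ = 5.52

A defensible statement: 'if the linear trend continued to x = -3.69, y would be about 6.8627' — the premise is untested.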